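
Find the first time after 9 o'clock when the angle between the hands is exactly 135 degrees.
At t minutes past 9:00, the hour hand is at 30 x 9 + 0.5t degrees and the minute hand is at 6t degrees.
The smaller angle between them is 135 degrees when |30H - 5.5t| = 135 or |30H - 5.5t| = 225.
With H = 9, solve 30 x 9 - 5.5t = +/- target for each target:
  t = (30 x 9 - 135) / 5.5 = 24.55
  t = (30 x 9 + 135) / 5.5 = 73.64 (outside (0, 60))
  t = (30 x 9 - 225) / 5.5 = 8.18
  t = (30 x 9 + 225) / 5.5 = 90 (outside (0, 60))
Valid solutions in (0, 60): {8.18, 24.55} minutes.
The first occurrence is t = 8.18 minutes.
The hands form a 135-degree angle at 8.18 minutes past 9:00.

Final answer: 8.18 minutes past 9:00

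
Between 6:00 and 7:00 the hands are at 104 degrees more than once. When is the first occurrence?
At t minutes past 6:00, the hour hand is at 30 x 6 + 0.5t degrees and the minute hand is at 6t degrees.
The smaller angle between them is 104 degrees when |30H - 5.5t| = 104 or |30H - 5.5t| = 256.
With H = 6, solve 30 x 6 - 5.5t = +/- target for each target:
  t = (30 x 6 - 104) / 5.5 = 13.82
  t = (30 x 6 + 104) / 5.5 = 51.64
  t = (30 x 6 - 256) / 5.5 = -13.82 (outside (0, 60))
  t = (30 x 6 + 256) / 5.5 = 79.27 (outside (0, 60))
Valid solutions in (0, 60): {13.82, 51.64} minutes.
The first occurrence is t = 13.82 minutes.
The hands form a 104-degree angle at 13.82 minutes past 6:00.

Final answer: 13.82 minutes past 6:00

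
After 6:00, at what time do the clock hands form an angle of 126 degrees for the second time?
At t minutes past 6:00, the hour hand is at 30 x 6 + 0.5t degrees and the minute hand is at 6t degrees.
The smaller angle between them is 126 degrees when |30H - 5.5t| = 126 or |30H - 5.5t| = 234.
With H = 6, solve 30 x 6 - 5.5t = +/- target for each target:
  t = (30 x 6 - 126) / 5.5 = 9.82
  t = (30 x 6 + 126) / 5.5 = 55.64
  t = (30 x 6 - 234) / 5.5 = -9.82 (outside (0, 60))
  t = (30 x 6 + 234) / 5.5 = 75.27 (outside (0, 60))
Valid solutions in (0, 60): {9.82, 55.64} minutes.
The second occurrence is t = 55.64 minutes.
The hands form a 126-degree angle at 55.64 minutes past 6:00.

Final answer: 55.64 minutes past 6:00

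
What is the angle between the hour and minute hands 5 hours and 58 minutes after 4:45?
First find the time 5 hours and 58 minutes after 4:45.
Total minutes: 4 x 60 + 45 + 5 x 60 + 58 = 643.
643 mod 720 = 643 minutes = 10:43.
Now compute the angle at 10:43:
Hour hand: 10 x 30 + 43 x 0.5 = 321.5 degrees
Minute hand: 43 x 6 = 258 degrees
Difference: |321.5 - 258| = 63.5 degrees
The angle is 63.5 degrees

Final answer: 63.5 degrees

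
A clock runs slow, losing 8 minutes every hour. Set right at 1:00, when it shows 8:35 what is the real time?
For every 60 true minutes, the faulty clock advances 52 minutes, so 1 faulty-clock minute corresponds to 60/52 true minutes.
From 1:00 to 8:35 on the faulty dial is 455 minutes.
True elapsed: 455 x 60/52 = 525 minutes = 8 hours and 45 minutes.
True time: 1:00 + 8 hours and 45 minutes = 9:45.

Final answer: 9:45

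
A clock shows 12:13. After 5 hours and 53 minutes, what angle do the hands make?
First find the time 5 hours and 53 minutes after 12:13.
Total minutes: 12 x 60 + 13 + 5 x 60 + 53 = 1086.
1086 mod 720 = 366 minutes = 6:06.
Now compute the angle at 6:06:
Hour hand: 6 x 30 + 6 x 0.5 = 183 degrees
Minute hand: 6 x 6 = 36 degrees
Difference: |183 - 36| = 147 degrees
The angle is 147 degrees

Final answer: 147 degrees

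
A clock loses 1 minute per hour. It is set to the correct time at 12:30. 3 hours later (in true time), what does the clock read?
For every 60 true minutes, the faulty clock advances 60 - 1 = 59 minutes.
True elapsed: 3 hours = 180 minutes.
Faulty clock advances: 180 x 59/60 = 177 minutes (drift: 3 minutes behind).
Shown time: 12:30 + 177 minutes = 3:27.

Final answer: 3:27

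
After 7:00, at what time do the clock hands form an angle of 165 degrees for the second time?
At t minutes past 7:00, the hour hand is at 30 x 7 + 0.5t degrees and the minute hand is at 6t degrees.
The smaller angle between them is 165 degrees when |30H - 5.5t| = 165 or |30H - 5.5t| = 195.
With H = 7, solve 30 x 7 - 5.5t = +/- target for each target:
  t = (30 x 7 - 165) / 5.5 = 8.18
  t = (30 x 7 + 165) / 5.5 = 68.18 (outside (0, 60))
  t = (30 x 7 - 195) / 5.5 = 2.73
  t = (30 x 7 + 195) / 5.5 = 73.64 (outside (0, 60))
Valid solutions in (0, 60): {2.73, 8.18} minutes.
The second occurrence is t = 8.18 minutes.
The hands form a 165-degree angle at 8.18 minutes past 7:00.

Final answer: 8.18 minutes past 7:00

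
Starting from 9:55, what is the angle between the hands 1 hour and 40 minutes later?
First find the time 1 hour and 40 minutes after 9:55.
Total minutes: 9 x 60 + 55 + 1 x 60 + 40 = 695.
695 mod 720 = 695 minutes = 11:35.
Now compute the angle at 11:35:
Hour hand: 11 x 30 + 35 x 0.5 = 347.5 degrees
Minute hand: 35 x 6 = 210 degrees
Difference: |347.5 - 210| = 137.5 degrees
The angle is 137.5 degrees

Final answer: 137.5 degrees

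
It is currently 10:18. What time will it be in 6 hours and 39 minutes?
Starting time: 10:18
Adding 39 minutes to 18 minutes: 18 + 39 = 57 minutes
Adding 6 hours: 10 + 6 = 16 - 12 = 4
Final time: 4:57

Final answer: 4:57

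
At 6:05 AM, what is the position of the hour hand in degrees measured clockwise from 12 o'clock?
The hour hand moves 30 degrees per hour and 0.5 degrees per minute.
At 6:05: (6) x 30 + 5 x 0.5 = 180 + 2.5 = 182.5 degrees

Final answer: 182.5 degrees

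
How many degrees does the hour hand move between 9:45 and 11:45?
The hour hand moves 0.5 degrees per minute.
Time elapsed: 11:45 - 9:45 = 120 minutes
Angular displacement: 120 x 0.5 = 60 degrees

Final answer: 60 degrees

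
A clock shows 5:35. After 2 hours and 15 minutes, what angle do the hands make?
First find the time 2 hours and 15 minutes after 5:35.
Total minutes: 5 x 60 + 35 + 2 x 60 + 15 = 470.
470 mod 720 = 470 minutes = 7:50.
Now compute the angle at 7:50:
Hour hand: 7 x 30 + 50 x 0.5 = 235 degrees
Minute hand: 50 x 6 = 300 degrees
Difference: |235 - 300| = 65 degrees
The angle is 65 degrees

Final answer: 65 degrees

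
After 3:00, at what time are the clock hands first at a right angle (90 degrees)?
At t minutes past 3:00, the hour hand is at 30 x 3 + 0.5t degrees and the minute hand is at 6t degrees.
The smaller angle between them is 90 degrees when |30H - 5.5t| = 90 or |30H - 5.5t| = 270.
With H = 3, solve 30 x 3 - 5.5t = +/- target for each target:
  t = (30 x 3 - 90) / 5.5 = 0 (outside (0, 60))
  t = (30 x 3 + 90) / 5.5 = 32.73
  t = (30 x 3 - 270) / 5.5 = -32.73 (outside (0, 60))
  t = (30 x 3 + 270) / 5.5 = 65.45 (outside (0, 60))
Valid solutions in (0, 60): {32.73} minutes.
First occurrence: t = 32.73 minutes.
The hands are at right angles at 32.73 minutes past 3:00.

Final answer: 32.73 minutes past 3:00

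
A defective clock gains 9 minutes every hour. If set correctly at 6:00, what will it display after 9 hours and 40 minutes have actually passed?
For every 60 true minutes, the faulty clock advances 60 + 9 = 69 minutes.
True elapsed: 9 hours and 40 minutes = 580 minutes.
Faulty clock advances: 580 x 69/60 = 667 minutes (drift: 87 minutes ahead).
Shown time: 6:00 + 667 minutes = 5:07.

Final answer: 5:07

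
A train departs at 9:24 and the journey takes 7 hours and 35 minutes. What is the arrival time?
Starting time: 9:24
Adding 35 minutes to 24 minutes: 24 + 35 = 59 minutes
Adding 7 hours: 9 + 7 = 16 - 12 = 4
Final time: 4:59

Final answer: 4:59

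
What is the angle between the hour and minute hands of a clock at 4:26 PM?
Hour hand position: 4 x 30 + 26 x 0.5 = 133 degrees
Minute hand position: 26 x 6 = 156 degrees
Difference: |133 - 156| = 23 degrees
The angle between the hands is 23 degrees

Final answer: 23 degrees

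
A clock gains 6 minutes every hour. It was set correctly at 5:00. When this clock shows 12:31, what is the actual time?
For every 60 true minutes, the faulty clock advances 66 minutes, so 1 faulty-clock minute corresponds to 60/66 true minutes.
From 5:00 to 12:31 on the faulty dial is 451 minutes.
True elapsed: 451 x 60/66 = 410 minutes = 6 hours and 50 minutes.
True time: 5:00 + 6 hours and 50 minutes = 11:50.

Final answer: 11:50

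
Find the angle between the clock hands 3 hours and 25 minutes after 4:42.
First find the time 3 hours and 25 minutes after 4:42.
Total minutes: 4 x 60 + 42 + 3 x 60 + 25 = 487.
487 mod 720 = 487 minutes = 8:07.
Now compute the angle at 8:07:
Hour hand: 8 x 30 + 7 x 0.5 = 243.5 degrees
Minute hand: 7 x 6 = 42 degrees
Difference: |243.5 - 42| = 201.5 degrees
Smaller angle: 360 - 201.5 = 158.5 degrees

Final answer: 158.5 degrees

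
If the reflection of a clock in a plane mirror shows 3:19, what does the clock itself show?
Reflection across the vertical (12-6) axis maps a hand at angle A degrees to (360 - A) degrees, which sends a reading of T minutes past 12:00 to (720 - T) minutes past 12:00.
Mirror reads 3:19 = 199 minutes past 12:00.
Actual time: (720 - 199) mod 720 = 521 minutes = 8:41.

Final answer: 8:41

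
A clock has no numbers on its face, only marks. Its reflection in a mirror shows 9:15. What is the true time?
Reflection across the vertical (12-6) axis maps a hand at angle A degrees to (360 - A) degrees, which sends a reading of T minutes past 12:00 to (720 - T) minutes past 12:00.
Mirror reads 9:15 = 555 minutes past 12:00.
Actual time: (720 - 555) mod 720 = 165 minutes = 2:45.

Final answer: 2:45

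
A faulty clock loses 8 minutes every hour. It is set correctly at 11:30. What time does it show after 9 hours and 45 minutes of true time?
For every 60 true minutes, the faulty clock advances 60 - 8 = 52 minutes.
True elapsed: 9 hours and 45 minutes = 585 minutes.
Faulty clock advances: 585 x 52/60 = 507 minutes (drift: 78 minutes behind).
Shown time: 11:30 + 507 minutes = 7:57.

Final answer: 7:57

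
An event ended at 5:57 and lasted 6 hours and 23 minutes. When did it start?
Starting time: 5:57 = 357 total minutes past 12:00
Subtracting: 6 hours and 23 minutes = 383 minutes
357 - 383 = -26 (negative, add 12 hours = 720) = 694 minutes
= 11 hours and 34 minutes past 12:00 = 11:34

Final answer: 11:34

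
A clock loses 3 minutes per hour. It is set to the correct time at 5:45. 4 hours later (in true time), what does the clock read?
For every 60 true minutes, the faulty clock advances 60 - 3 = 57 minutes.
True elapsed: 4 hours = 240 minutes.
Faulty clock advances: 240 x 57/60 = 228 minutes (drift: 12 minutes behind).
Shown time: 5:45 + 228 minutes = 9:33.

Final answer: 9:33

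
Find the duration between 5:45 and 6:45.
From 5:45 to 6:45:
(6 x 60 + 45) - (5 x 60 + 45) = 405 - 345 = 60 minutes
= 1 hour

Final answer: 1 hour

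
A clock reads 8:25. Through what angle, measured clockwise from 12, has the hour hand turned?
The hour hand moves 30 degrees per hour and 0.5 degrees per minute.
At 8:25: (8) x 30 + 25 x 0.5 = 240 + 12.5 = 252.5 degrees

Final answer: 252.5 degrees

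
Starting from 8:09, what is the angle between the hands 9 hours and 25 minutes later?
First find the time 9 hours and 25 minutes after 8:09.
Total minutes: 8 x 60 + 9 + 9 x 60 + 25 = 1054.
1054 mod 720 = 334 minutes = 5:34.
Now compute the angle at 5:34:
Hour hand: 5 x 30 + 34 x 0.5 = 167 degrees
Minute hand: 34 x 6 = 204 degrees
Difference: |167 - 204| = 37 degrees
The angle is 37 degrees

Final answer: 37 degrees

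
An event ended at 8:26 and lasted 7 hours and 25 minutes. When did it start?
Starting time: 8:26 = 506 total minutes past 12:00
Subtracting: 7 hours and 25 minutes = 445 minutes
506 - 445 = 61 minutes
= 1 hour and 1 minute past 12:00 = 1:01

Final answer: 1:01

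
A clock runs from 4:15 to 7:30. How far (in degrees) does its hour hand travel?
The hour hand moves 0.5 degrees per minute.
Time elapsed: 7:30 - 4:15 = 195 minutes
Angular displacement: 195 x 0.5 = 97.5 degrees

Final answer: 97.5 degrees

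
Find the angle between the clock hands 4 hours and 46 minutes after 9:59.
First find the time 4 hours and 46 minutes after 9:59.
Total minutes: 9 x 60 + 59 + 4 x 60 + 46 = 885.
885 mod 720 = 165 minutes = 2:45.
Now compute the angle at 2:45:
Hour hand: 2 x 30 + 45 x 0.5 = 82.5 degrees
Minute hand: 45 x 6 = 270 degrees
Difference: |82.5 - 270| = 187.5 degrees
Smaller angle: 360 - 187.5 = 172.5 degrees

Final answer: 172.5 degrees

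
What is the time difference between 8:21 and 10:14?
From 8:21 to 10:14:
(10 x 60 + 14) - (8 x 60 + 21) = 614 - 501 = 113 minutes
= 1 hour and 53 minutes

Final answer: 1 hour and 53 minutes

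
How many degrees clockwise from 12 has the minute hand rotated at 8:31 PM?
The minute hand moves 6 degrees per minute.
At 8:31: 31 x 6 = 186 degrees

Final answer: 186 degrees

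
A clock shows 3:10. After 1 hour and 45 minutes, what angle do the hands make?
First find the time 1 hour and 45 minutes after 3:10.
Total minutes: 3 x 60 + 10 + 1 x 60 + 45 = 295.
295 mod 720 = 295 minutes = 4:55.
Now compute the angle at 4:55:
Hour hand: 4 x 30 + 55 x 0.5 = 147.5 degrees
Minute hand: 55 x 6 = 330 degrees
Difference: |147.5 - 330| = 182.5 degrees
Smaller angle: 360 - 182.5 = 177.5 degrees

Final answer: 177.5 degrees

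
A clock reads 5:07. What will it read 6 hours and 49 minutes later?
Starting time: 5:07
Adding 49 minutes to 7 minutes: 7 + 49 = 56 minutes
Adding 6 hours: 5 + 6 = 11
Final time: 11:56

Final answer: 11:56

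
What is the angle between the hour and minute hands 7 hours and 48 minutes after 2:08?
First find the time 7 hours and 48 minutes after 2:08.
Total minutes: 2 x 60 + 8 + 7 x 60 + 48 = 596.
596 mod 720 = 596 minutes = 9:56.
Now compute the angle at 9:56:
Hour hand: 9 x 30 + 56 x 0.5 = 298 degrees
Minute hand: 56 x 6 = 336 degrees
Difference: |298 - 336| = 38 degrees
The angle is 38 degrees

Final answer: 38 degrees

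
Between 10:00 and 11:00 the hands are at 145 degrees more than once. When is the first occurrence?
At t minutes past 10:00, the hour hand is at 30 x 10 + 0.5t degrees and the minute hand is at 6t degrees.
The smaller angle between them is 145 degrees when |30H - 5.5t| = 145 or |30H - 5.5t| = 215.
With H = 10, solve 30 x 10 - 5.5t = +/- target for each target:
  t = (30 x 10 - 145) / 5.5 = 28.18
  t = (30 x 10 + 145) / 5.5 = 80.91 (outside (0, 60))
  t = (30 x 10 - 215) / 5.5 = 15.45
  t = (30 x 10 + 215) / 5.5 = 93.64 (outside (0, 60))
Valid solutions in (0, 60): {15.45, 28.18} minutes.
The first occurrence is t = 15.45 minutes.
The hands form a 145-degree angle at 15.45 minutes past 10:00.

Final answer: 15.45 minutes past 10:00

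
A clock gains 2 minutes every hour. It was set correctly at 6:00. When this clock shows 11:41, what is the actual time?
For every 60 true minutes, the faulty clock advances 62 minutes, so 1 faulty-clock minute corresponds to 60/62 true minutes.
From 6:00 to 11:41 on the faulty dial is 341 minutes.
True elapsed: 341 x 60/62 = 330 minutes = 5 hours and 30 minutes.
True time: 6:00 + 5 hours and 30 minutes = 11:30.

Final answer: 11:30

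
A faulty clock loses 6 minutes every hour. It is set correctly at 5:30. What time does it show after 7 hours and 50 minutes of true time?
For every 60 true minutes, the faulty clock advances 60 - 6 = 54 minutes.
True elapsed: 7 hours and 50 minutes = 470 minutes.
Faulty clock advances: 470 x 54/60 = 423 minutes (drift: 47 minutes behind).
Shown time: 5:30 + 423 minutes = 12:33.

Final answer: 12:33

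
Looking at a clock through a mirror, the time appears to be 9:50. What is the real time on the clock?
Reflection across the vertical (12-6) axis maps a hand at angle A degrees to (360 - A) degrees, which sends a reading of T minutes past 12:00 to (720 - T) minutes past 12:00.
Mirror reads 9:50 = 590 minutes past 12:00.
Actual time: (720 - 590) mod 720 = 130 minutes = 2:10.

Final answer: 2:10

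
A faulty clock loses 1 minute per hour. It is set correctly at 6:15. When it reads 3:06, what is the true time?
For every 60 true minutes, the faulty clock advances 59 minutes, so 1 faulty-clock minute corresponds to 60/59 true minutes.
From 6:15 to 3:06 on the faulty dial is 531 minutes.
True elapsed: 531 x 60/59 = 540 minutes = 9 hours.
True time: 6:15 + 9 hours = 3:15.

Final answer: 3:15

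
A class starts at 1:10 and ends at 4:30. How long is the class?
From 1:10 to 4:30:
(4 x 60 + 30) - (1 x 60 + 10) = 270 - 70 = 200 minutes
= 3 hours and 20 minutes

Final answer: 3 hours and 20 minutes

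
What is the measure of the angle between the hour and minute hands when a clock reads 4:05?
Hour hand position: 4 x 30 + 5 x 0.5 = 122.5 degrees
Minute hand position: 5 x 6 = 30 degrees
Difference: |122.5 - 30| = 92.5 degrees
The angle between the hands is 92.5 degrees

Final answer: 92.5 degrees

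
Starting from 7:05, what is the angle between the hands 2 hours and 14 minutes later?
First find the time 2 hours and 14 minutes after 7:05.
Total minutes: 7 x 60 + 5 + 2 x 60 + 14 = 559.
559 mod 720 = 559 minutes = 9:19.
Now compute the angle at 9:19:
Hour hand: 9 x 30 + 19 x 0.5 = 279.5 degrees
Minute hand: 19 x 6 = 114 degrees
Difference: |279.5 - 114| = 165.5 degrees
The angle is 165.5 degrees

Final answer: 165.5 degrees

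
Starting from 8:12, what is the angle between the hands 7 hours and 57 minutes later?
First find the time 7 hours and 57 minutes after 8:12.
Total minutes: 8 x 60 + 12 + 7 x 60 + 57 = 969.
969 mod 720 = 249 minutes = 4:09.
Now compute the angle at 4:09:
Hour hand: 4 x 30 + 9 x 0.5 = 124.5 degrees
Minute hand: 9 x 6 = 54 degrees
Difference: |124.5 - 54| = 70.5 degrees
The angle is 70.5 degrees

Final answer: 70.5 degrees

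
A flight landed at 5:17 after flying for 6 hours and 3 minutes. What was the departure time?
Starting time: 5:17 = 317 total minutes past 12:00
Subtracting: 6 hours and 3 minutes = 363 minutes
317 - 363 = -46 (negative, add 12 hours = 720) = 674 minutes
= 11 hours and 14 minutes past 12:00 = 11:14

Final answer: 11:14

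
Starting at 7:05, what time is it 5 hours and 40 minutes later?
Starting time: 7:05
Adding 40 minutes to 5 minutes: 5 + 40 = 45 minutes
Adding 5 hours: 7 + 5 = 12
Final time: 12:45

Final answer: 12:45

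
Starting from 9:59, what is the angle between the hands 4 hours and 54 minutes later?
First find the time 4 hours and 54 minutes after 9:59.
Total minutes: 9 x 60 + 59 + 4 x 60 + 54 = 893.
893 mod 720 = 173 minutes = 2:53.
Now compute the angle at 2:53:
Hour hand: 2 x 30 + 53 x 0.5 = 86.5 degrees
Minute hand: 53 x 6 = 318 degrees
Difference: |86.5 - 318| = 231.5 degrees
Smaller angle: 360 - 231.5 = 128.5 degrees

Final answer: 128.5 degrees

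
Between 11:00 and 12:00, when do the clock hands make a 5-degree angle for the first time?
At t minutes past 11:00, the hour hand is at 30 x 11 + 0.5t degrees and the minute hand is at 6t degrees.
The smaller angle between them is 5 degrees when |30H - 5.5t| = 5 or |30H - 5.5t| = 355.
With H = 11, solve 30 x 11 - 5.5t = +/- target for each target:
  t = (30 x 11 - 5) / 5.5 = 59.09
  t = (30 x 11 + 5) / 5.5 = 60.91 (outside (0, 60))
  t = (30 x 11 - 355) / 5.5 = -4.55 (outside (0, 60))
  t = (30 x 11 + 355) / 5.5 = 124.55 (outside (0, 60))
Valid solutions in (0, 60): {59.09} minutes.
The first occurrence is t = 59.09 minutes.
The hands form a 5-degree angle at 59.09 minutes past 11:00.

Final answer: 59.09 minutes past 11:00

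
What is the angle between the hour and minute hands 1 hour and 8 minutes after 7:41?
First find the time 1 hour and 8 minutes after 7:41.
Total minutes: 7 x 60 + 41 + 1 x 60 + 8 = 529.
529 mod 720 = 529 minutes = 8:49.
Now compute the angle at 8:49:
Hour hand: 8 x 30 + 49 x 0.5 = 264.5 degrees
Minute hand: 49 x 6 = 294 degrees
Difference: |264.5 - 294| = 29.5 degrees
The angle is 29.5 degrees

Final answer: 29.5 degrees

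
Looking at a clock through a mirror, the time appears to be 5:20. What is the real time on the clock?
Reflection across the vertical (12-6) axis maps a hand at angle A degrees to (360 - A) degrees, which sends a reading of T minutes past 12:00 to (720 - T) minutes past 12:00.
Mirror reads 5:20 = 320 minutes past 12:00.
Actual time: (720 - 320) mod 720 = 400 minutes = 6:40.

Final answer: 6:40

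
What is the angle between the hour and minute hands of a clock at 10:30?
Hour hand position: 10 x 30 + 30 x 0.5 = 315 degrees
Minute hand position: 30 x 6 = 180 degrees
Difference: |315 - 180| = 135 degrees
The angle between the hands is 135 degrees

Final answer: 135 degrees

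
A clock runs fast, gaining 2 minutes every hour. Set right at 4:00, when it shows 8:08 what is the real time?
For every 60 true minutes, the faulty clock advances 62 minutes, so 1 faulty-clock minute corresponds to 60/62 true minutes.
From 4:00 to 8:08 on the faulty dial is 248 minutes.
True elapsed: 248 x 60/62 = 240 minutes = 4 hours.
True time: 4:00 + 4 hours = 8:00.

Final answer: 8:00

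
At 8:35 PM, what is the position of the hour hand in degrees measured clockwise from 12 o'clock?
The hour hand moves 30 degrees per hour and 0.5 degrees per minute.
At 8:35: (8) x 30 + 35 x 0.5 = 240 + 17.5 = 257.5 degrees

Final answer: 257.5 degrees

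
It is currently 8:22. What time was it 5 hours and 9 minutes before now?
Starting time: 8:22 = 502 total minutes past 12:00
Subtracting: 5 hours and 9 minutes = 309 minutes
502 - 309 = 193 minutes
= 3 hours and 13 minutes past 12:00 = 3:13

Final answer: 3:13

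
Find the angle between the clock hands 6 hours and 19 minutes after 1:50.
First find the time 6 hours and 19 minutes after 1:50.
Total minutes: 1 x 60 + 50 + 6 x 60 + 19 = 489.
489 mod 720 = 489 minutes = 8:09.
Now compute the angle at 8:09:
Hour hand: 8 x 30 + 9 x 0.5 = 244.5 degrees
Minute hand: 9 x 6 = 54 degrees
Difference: |244.5 - 54| = 190.5 degrees
Smaller angle: 360 - 190.5 = 169.5 degrees

Final answer: 169.5 degrees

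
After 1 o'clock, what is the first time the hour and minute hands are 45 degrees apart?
At t minutes past 1:00, the hour hand is at 30 x 1 + 0.5t degrees and the minute hand is at 6t degrees.
The smaller angle between them is 45 degrees when |30H - 5.5t| = 45 or |30H - 5.5t| = 315.
With H = 1, solve 30 x 1 - 5.5t = +/- target for each target:
  t = (30 x 1 - 45) / 5.5 = -2.73 (outside (0, 60))
  t = (30 x 1 + 45) / 5.5 = 13.64
  t = (30 x 1 - 315) / 5.5 = -51.82 (outside (0, 60))
  t = (30 x 1 + 315) / 5.5 = 62.73 (outside (0, 60))
Valid solutions in (0, 60): {13.64} minutes.
The first occurrence is t = 13.64 minutes.
The hands form a 45-degree angle at 13.64 minutes past 1:00.

Final answer: 13.64 minutes past 1:00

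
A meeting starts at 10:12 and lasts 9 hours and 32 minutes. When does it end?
Starting time: 10:12
Adding 32 minutes to 12 minutes: 12 + 32 = 44 minutes
Adding 9 hours: 10 + 9 = 19 - 12 = 7
Final time: 7:44

Final answer: 7:44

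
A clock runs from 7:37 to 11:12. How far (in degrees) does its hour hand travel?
The hour hand moves 0.5 degrees per minute.
Time elapsed: 11:12 - 7:37 = 215 minutes
Angular displacement: 215 x 0.5 = 107.5 degrees

Final answer: 107.5 degrees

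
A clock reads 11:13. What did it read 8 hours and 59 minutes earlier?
Starting time: 11:13 = 673 total minutes past 12:00
Subtracting: 8 hours and 59 minutes = 539 minutes
673 - 539 = 134 minutes
= 2 hours and 14 minutes past 12:00 = 2:14

Final answer: 2:14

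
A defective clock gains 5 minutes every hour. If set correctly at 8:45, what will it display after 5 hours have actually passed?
For every 60 true minutes, the faulty clock advances 60 + 5 = 65 minutes.
True elapsed: 5 hours = 300 minutes.
Faulty clock advances: 300 x 65/60 = 325 minutes (drift: 25 minutes ahead).
Shown time: 8:45 + 325 minutes = 2:10.

Final answer: 2:10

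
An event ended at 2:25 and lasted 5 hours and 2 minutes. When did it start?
Starting time: 2:25 = 145 total minutes past 12:00
Subtracting: 5 hours and 2 minutes = 302 minutes
145 - 302 = -157 (negative, add 12 hours = 720) = 563 minutes
= 9 hours and 23 minutes past 12:00 = 9:23

Final answer: 9:23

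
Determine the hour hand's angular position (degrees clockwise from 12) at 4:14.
The hour hand moves 30 degrees per hour and 0.5 degrees per minute.
At 4:14: (4) x 30 + 14 x 0.5 = 120 + 7 = 127 degrees

Final answer: 127 degrees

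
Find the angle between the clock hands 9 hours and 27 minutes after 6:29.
First find the time 9 hours and 27 minutes after 6:29.
Total minutes: 6 x 60 + 29 + 9 x 60 + 27 = 956.
956 mod 720 = 236 minutes = 3:56.
Now compute the angle at 3:56:
Hour hand: 3 x 30 + 56 x 0.5 = 118 degrees
Minute hand: 56 x 6 = 336 degrees
Difference: |118 - 336| = 218 degrees
Smaller angle: 360 - 218 = 142 degrees

Final answer: 142 degrees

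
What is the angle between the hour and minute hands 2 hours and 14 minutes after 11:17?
First find the time 2 hours and 14 minutes after 11:17.
Total minutes: 11 x 60 + 17 + 2 x 60 + 14 = 811.
811 mod 720 = 91 minutes = 1:31.
Now compute the angle at 1:31:
Hour hand: 1 x 30 + 31 x 0.5 = 45.5 degrees
Minute hand: 31 x 6 = 186 degrees
Difference: |45.5 - 186| = 140.5 degrees
The angle is 140.5 degrees

Final answer: 140.5 degrees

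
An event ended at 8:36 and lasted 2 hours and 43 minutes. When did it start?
Starting time: 8:36 = 516 total minutes past 12:00
Subtracting: 2 hours and 43 minutes = 163 minutes
516 - 163 = 353 minutes
= 5 hours and 53 minutes past 12:00 = 5:53

Final answer: 5:53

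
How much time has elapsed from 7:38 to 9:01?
From 7:38 to 9:01:
(9 x 60 + 1) - (7 x 60 + 38) = 541 - 458 = 83 minutes
= 1 hour and 23 minutes

Final answer: 1 hour and 23 minutes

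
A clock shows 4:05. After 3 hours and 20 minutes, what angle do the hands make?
First find the time 3 hours and 20 minutes after 4:05.
Total minutes: 4 x 60 + 5 + 3 x 60 + 20 = 445.
445 mod 720 = 445 minutes = 7:25.
Now compute the angle at 7:25:
Hour hand: 7 x 30 + 25 x 0.5 = 222.5 degrees
Minute hand: 25 x 6 = 150 degrees
Difference: |222.5 - 150| = 72.5 degrees
The angle is 72.5 degrees

Final answer: 72.5 degrees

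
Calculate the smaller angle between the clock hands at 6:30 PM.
Hour hand position: 6 x 30 + 30 x 0.5 = 195 degrees
Minute hand position: 30 x 6 = 180 degrees
Difference: |195 - 180| = 15 degrees
The angle between the hands is 15 degrees

Final answer: 15 degrees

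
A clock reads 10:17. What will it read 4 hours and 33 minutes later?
Starting time: 10:17
Adding 33 minutes to 17 minutes: 17 + 33 = 50 minutes
Adding 4 hours: 10 + 4 = 14 - 12 = 2
Final time: 2:50

Final answer: 2:50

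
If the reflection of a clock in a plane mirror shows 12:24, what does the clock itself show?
Reflection across the vertical (12-6) axis maps a hand at angle A degrees to (360 - A) degrees, which sends a reading of T minutes past 12:00 to (720 - T) minutes past 12:00.
Mirror reads 12:24 = 24 minutes past 12:00.
Actual time: (720 - 24) mod 720 = 696 minutes = 11:36.

Final answer: 11:36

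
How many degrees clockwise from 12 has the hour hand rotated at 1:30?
The hour hand moves 30 degrees per hour and 0.5 degrees per minute.
At 1:30: (1) x 30 + 30 x 0.5 = 30 + 15 = 45 degrees

Final answer: 45 degrees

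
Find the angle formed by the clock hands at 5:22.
Hour hand position: 5 x 30 + 22 x 0.5 = 161 degrees
Minute hand position: 22 x 6 = 132 degrees
Difference: |161 - 132| = 29 degrees
The angle between the hands is 29 degrees

Final answer: 29 degrees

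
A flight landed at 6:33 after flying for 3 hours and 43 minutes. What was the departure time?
Starting time: 6:33 = 393 total minutes past 12:00
Subtracting: 3 hours and 43 minutes = 223 minutes
393 - 223 = 170 minutes
= 2 hours and 50 minutes past 12:00 = 2:50

Final answer: 2:50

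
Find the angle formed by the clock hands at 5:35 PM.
Hour hand position: 5 x 30 + 35 x 0.5 = 167.5 degrees
Minute hand position: 35 x 6 = 210 degrees
Difference: |167.5 - 210| = 42.5 degrees
The angle between the hands is 42.5 degrees

Final answer: 42.5 degrees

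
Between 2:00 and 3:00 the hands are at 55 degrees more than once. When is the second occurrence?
At t minutes past 2:00, the hour hand is at 30 x 2 + 0.5t degrees and the minute hand is at 6t degrees.
The smaller angle between them is 55 degrees when |30H - 5.5t| = 55 or |30H - 5.5t| = 305.
With H = 2, solve 30 x 2 - 5.5t = +/- target for each target:
  t = (30 x 2 - 55) / 5.5 = 0.91
  t = (30 x 2 + 55) / 5.5 = 20.91
  t = (30 x 2 - 305) / 5.5 = -44.55 (outside (0, 60))
  t = (30 x 2 + 305) / 5.5 = 66.36 (outside (0, 60))
Valid solutions in (0, 60): {0.91, 20.91} minutes.
The second occurrence is t = 20.91 minutes.
The hands form a 55-degree angle at 20.91 minutes past 2:00.

Final answer: 20.91 minutes past 2:00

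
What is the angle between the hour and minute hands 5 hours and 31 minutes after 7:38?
First find the time 5 hours and 31 minutes after 7:38.
Total minutes: 7 x 60 + 38 + 5 x 60 + 31 = 789.
789 mod 720 = 69 minutes = 1:09.
Now compute the angle at 1:09:
Hour hand: 1 x 30 + 9 x 0.5 = 34.5 degrees
Minute hand: 9 x 6 = 54 degrees
Difference: |34.5 - 54| = 19.5 degrees
The angle is 19.5 degrees

Final answer: 19.5 degrees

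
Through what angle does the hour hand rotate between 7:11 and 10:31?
The hour hand moves 0.5 degrees per minute.
Time elapsed: 10:31 - 7:11 = 200 minutes
Angular displacement: 200 x 0.5 = 100 degrees

Final answer: 100 degrees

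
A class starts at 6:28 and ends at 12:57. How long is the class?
From 6:28 to 12:57:
(12 x 60 + 57) - (6 x 60 + 28) = 777 - 388 = 389 minutes
= 6 hours and 29 minutes

Final answer: 6 hours and 29 minutes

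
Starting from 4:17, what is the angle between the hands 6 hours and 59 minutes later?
First find the time 6 hours and 59 minutes after 4:17.
Total minutes: 4 x 60 + 17 + 6 x 60 + 59 = 676.
676 mod 720 = 676 minutes = 11:16.
Now compute the angle at 11:16:
Hour hand: 11 x 30 + 16 x 0.5 = 338 degrees
Minute hand: 16 x 6 = 96 degrees
Difference: |338 - 96| = 242 degrees
Smaller angle: 360 - 242 = 118 degrees

Final answer: 118 degrees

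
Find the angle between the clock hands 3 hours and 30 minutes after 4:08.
First find the time 3 hours and 30 minutes after 4:08.
Total minutes: 4 x 60 + 8 + 3 x 60 + 30 = 458.
458 mod 720 = 458 minutes = 7:38.
Now compute the angle at 7:38:
Hour hand: 7 x 30 + 38 x 0.5 = 229 degrees
Minute hand: 38 x 6 = 228 degrees
Difference: |229 - 228| = 1 degrees
The angle is 1 degrees

Final answer: 1 degrees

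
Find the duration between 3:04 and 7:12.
From 3:04 to 7:12:
(7 x 60 + 12) - (3 x 60 + 4) = 432 - 184 = 248 minutes
= 4 hours and 8 minutes

Final answer: 4 hours and 8 minutes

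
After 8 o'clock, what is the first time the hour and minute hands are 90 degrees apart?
At t minutes past 8:00, the hour hand is at 30 x 8 + 0.5t degrees and the minute hand is at 6t degrees.
The smaller angle between them is 90 degrees when |30H - 5.5t| = 90 or |30H - 5.5t| = 270.
With H = 8, solve 30 x 8 - 5.5t = +/- target for each target:
  t = (30 x 8 - 90) / 5.5 = 27.27
  t = (30 x 8 + 90) / 5.5 = 60 (outside (0, 60))
  t = (30 x 8 - 270) / 5.5 = -5.45 (outside (0, 60))
  t = (30 x 8 + 270) / 5.5 = 92.73 (outside (0, 60))
Valid solutions in (0, 60): {27.27} minutes.
The first occurrence is t = 27.27 minutes.
The hands form a 90-degree angle at 27.27 minutes past 8:00.

Final answer: 27.27 minutes past 8:00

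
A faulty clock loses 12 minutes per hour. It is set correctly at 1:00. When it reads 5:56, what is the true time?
For every 60 true minutes, the faulty clock advances 48 minutes, so 1 faulty-clock minute corresponds to 60/48 true minutes.
From 1:00 to 5:56 on the faulty dial is 296 minutes.
True elapsed: 296 x 60/48 = 370 minutes = 6 hours and 10 minutes.
True time: 1:00 + 6 hours and 10 minutes = 7:10.

Final answer: 7:10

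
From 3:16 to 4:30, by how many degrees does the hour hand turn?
The hour hand moves 0.5 degrees per minute.
Time elapsed: 4:30 - 3:16 = 74 minutes
Angular displacement: 74 x 0.5 = 37 degrees

Final answer: 37 degrees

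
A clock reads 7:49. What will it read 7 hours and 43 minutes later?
Starting time: 7:49
Adding 43 minutes to 49 minutes: 49 + 43 = 92 minutes = 1 hour and 32 minutes
Adding 7 hours: 7 + 7 + 1 (carry) = 15 - 12 = 3
Final time: 3:32

Final answer: 3:32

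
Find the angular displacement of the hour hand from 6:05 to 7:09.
The hour hand moves 0.5 degrees per minute.
Time elapsed: 7:09 - 6:05 = 64 minutes
Angular displacement: 64 x 0.5 = 32 degrees

Final answer: 32 degrees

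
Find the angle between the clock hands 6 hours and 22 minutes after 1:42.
First find the time 6 hours and 22 minutes after 1:42.
Total minutes: 1 x 60 + 42 + 6 x 60 + 22 = 484.
484 mod 720 = 484 minutes = 8:04.
Now compute the angle at 8:04:
Hour hand: 8 x 30 + 4 x 0.5 = 242 degrees
Minute hand: 4 x 6 = 24 degrees
Difference: |242 - 24| = 218 degrees
Smaller angle: 360 - 218 = 142 degrees

Final answer: 142 degrees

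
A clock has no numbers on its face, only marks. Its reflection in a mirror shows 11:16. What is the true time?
Reflection across the vertical (12-6) axis maps a hand at angle A degrees to (360 - A) degrees, which sends a reading of T minutes past 12:00 to (720 - T) minutes past 12:00.
Mirror reads 11:16 = 676 minutes past 12:00.
Actual time: (720 - 676) mod 720 = 44 minutes = 12:44.

Final answer: 12:44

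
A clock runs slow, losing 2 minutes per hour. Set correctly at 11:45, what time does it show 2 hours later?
For every 60 true minutes, the faulty clock advances 60 - 2 = 58 minutes.
True elapsed: 2 hours = 120 minutes.
Faulty clock advances: 120 x 58/60 = 116 minutes (drift: 4 minutes behind).
Shown time: 11:45 + 116 minutes = 1:41.

Final answer: 1:41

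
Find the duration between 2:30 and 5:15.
From 2:30 to 5:15:
(5 x 60 + 15) - (2 x 60 + 30) = 315 - 150 = 165 minutes
= 2 hours and 45 minutes

Final answer: 2 hours and 45 minutes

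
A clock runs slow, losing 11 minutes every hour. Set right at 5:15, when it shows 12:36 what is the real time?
For every 60 true minutes, the faulty clock advances 49 minutes, so 1 faulty-clock minute corresponds to 60/49 true minutes.
From 5:15 to 12:36 on the faulty dial is 441 minutes.
True elapsed: 441 x 60/49 = 540 minutes = 9 hours.
True time: 5:15 + 9 hours = 2:15.

Final answer: 2:15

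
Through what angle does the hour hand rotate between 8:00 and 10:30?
The hour hand moves 0.5 degrees per minute.
Time elapsed: 10:30 - 8:00 = 150 minutes
Angular displacement: 150 x 0.5 = 75 degrees

Final answer: 75 degrees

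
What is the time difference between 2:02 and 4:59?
From 2:02 to 4:59:
(4 x 60 + 59) - (2 x 60 + 2) = 299 - 122 = 177 minutes
= 2 hours and 57 minutes

Final answer: 2 hours and 57 minutes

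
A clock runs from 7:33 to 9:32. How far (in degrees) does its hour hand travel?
The hour hand moves 0.5 degrees per minute.
Time elapsed: 9:32 - 7:33 = 119 minutes
Angular displacement: 119 x 0.5 = 59.5 degrees

Final answer: 59.5 degrees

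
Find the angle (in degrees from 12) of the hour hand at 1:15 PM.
The hour hand moves 30 degrees per hour and 0.5 degrees per minute.
At 1:15: (1) x 30 + 15 x 0.5 = 30 + 7.5 = 37.5 degrees

Final answer: 37.5 degrees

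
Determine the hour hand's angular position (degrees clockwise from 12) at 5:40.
The hour hand moves 30 degrees per hour and 0.5 degrees per minute.
At 5:40: (5) x 30 + 40 x 0.5 = 150 + 20 = 170 degrees

Final answer: 170 degrees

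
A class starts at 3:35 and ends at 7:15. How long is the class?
From 3:35 to 7:15:
(7 x 60 + 15) - (3 x 60 + 35) = 435 - 215 = 220 minutes
= 3 hours and 40 minutes

Final answer: 3 hours and 40 minutes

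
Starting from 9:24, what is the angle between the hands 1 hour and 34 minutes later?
First find the time 1 hour and 34 minutes after 9:24.
Total minutes: 9 x 60 + 24 + 1 x 60 + 34 = 658.
658 mod 720 = 658 minutes = 10:58.
Now compute the angle at 10:58:
Hour hand: 10 x 30 + 58 x 0.5 = 329 degrees
Minute hand: 58 x 6 = 348 degrees
Difference: |329 - 348| = 19 degrees
The angle is 19 degrees

Final answer: 19 degrees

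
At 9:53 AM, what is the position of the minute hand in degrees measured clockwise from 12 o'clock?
The minute hand moves 6 degrees per minute.
At 9:53: 53 x 6 = 318 degrees

Final answer: 318 degrees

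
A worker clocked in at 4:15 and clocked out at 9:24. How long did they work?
From 4:15 to 9:24:
(9 x 60 + 24) - (4 x 60 + 15) = 564 - 255 = 309 minutes
= 5 hours and 9 minutes

Final answer: 5 hours and 9 minutes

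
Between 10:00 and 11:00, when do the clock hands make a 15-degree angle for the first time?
At t minutes past 10:00, the hour hand is at 30 x 10 + 0.5t degrees and the minute hand is at 6t degrees.
The smaller angle between them is 15 degrees when |30H - 5.5t| = 15 or |30H - 5.5t| = 345.
With H = 10, solve 30 x 10 - 5.5t = +/- target for each target:
  t = (30 x 10 - 15) / 5.5 = 51.82
  t = (30 x 10 + 15) / 5.5 = 57.27
  t = (30 x 10 - 345) / 5.5 = -8.18 (outside (0, 60))
  t = (30 x 10 + 345) / 5.5 = 117.27 (outside (0, 60))
Valid solutions in (0, 60): {51.82, 57.27} minutes.
The first occurrence is t = 51.82 minutes.
The hands form a 15-degree angle at 51.82 minutes past 10:00.

Final answer: 51.82 minutes past 10:00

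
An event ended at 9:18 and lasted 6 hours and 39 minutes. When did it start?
Starting time: 9:18 = 558 total minutes past 12:00
Subtracting: 6 hours and 39 minutes = 399 minutes
558 - 399 = 159 minutes
= 2 hours and 39 minutes past 12:00 = 2:39

Final answer: 2:39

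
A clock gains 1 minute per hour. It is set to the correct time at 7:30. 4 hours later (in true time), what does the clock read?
For every 60 true minutes, the faulty clock advances 60 + 1 = 61 minutes.
True elapsed: 4 hours = 240 minutes.
Faulty clock advances: 240 x 61/60 = 244 minutes (drift: 4 minutes ahead).
Shown time: 7:30 + 244 minutes = 11:34.

Final answer: 11:34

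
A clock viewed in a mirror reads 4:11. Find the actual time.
Reflection across the vertical (12-6) axis maps a hand at angle A degrees to (360 - A) degrees, which sends a reading of T minutes past 12:00 to (720 - T) minutes past 12:00.
Mirror reads 4:11 = 251 minutes past 12:00.
Actual time: (720 - 251) mod 720 = 469 minutes = 7:49.

Final answer: 7:49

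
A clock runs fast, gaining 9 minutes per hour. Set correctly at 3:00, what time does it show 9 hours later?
For every 60 true minutes, the faulty clock advances 60 + 9 = 69 minutes.
True elapsed: 9 hours = 540 minutes.
Faulty clock advances: 540 x 69/60 = 621 minutes (drift: 81 minutes ahead).
Shown time: 3:00 + 621 minutes = 1:21.

Final answer: 1:21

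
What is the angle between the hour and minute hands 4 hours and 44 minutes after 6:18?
First find the time 4 hours and 44 minutes after 6:18.
Total minutes: 6 x 60 + 18 + 4 x 60 + 44 = 662.
662 mod 720 = 662 minutes = 11:02.
Now compute the angle at 11:02:
Hour hand: 11 x 30 + 2 x 0.5 = 331 degrees
Minute hand: 2 x 6 = 12 degrees
Difference: |331 - 12| = 319 degrees
Smaller angle: 360 - 319 = 41 degrees

Final answer: 41 degrees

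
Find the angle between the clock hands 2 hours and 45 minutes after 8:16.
First find the time 2 hours and 45 minutes after 8:16.
Total minutes: 8 x 60 + 16 + 2 x 60 + 45 = 661.
661 mod 720 = 661 minutes = 11:01.
Now compute the angle at 11:01:
Hour hand: 11 x 30 + 1 x 0.5 = 330.5 degrees
Minute hand: 1 x 6 = 6 degrees
Difference: |330.5 - 6| = 324.5 degrees
Smaller angle: 360 - 324.5 = 35.5 degrees

Final answer: 35.5 degrees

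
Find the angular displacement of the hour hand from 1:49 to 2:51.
The hour hand moves 0.5 degrees per minute.
Time elapsed: 2:51 - 1:49 = 62 minutes
Angular displacement: 62 x 0.5 = 31 degrees

Final answer: 31 degrees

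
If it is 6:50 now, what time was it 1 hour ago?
Starting time: 6:50 = 410 total minutes past 12:00
Subtracting: 1 hour = 60 minutes
410 - 60 = 350 minutes
= 5 hours and 50 minutes past 12:00 = 5:50

Final answer: 5:50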